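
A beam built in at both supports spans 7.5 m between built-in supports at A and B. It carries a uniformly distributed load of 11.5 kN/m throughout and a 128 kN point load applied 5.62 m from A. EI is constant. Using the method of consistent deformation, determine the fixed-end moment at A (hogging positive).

Release both end moments; the primary structure is a simply-supported span AB with redundants M_A and M_B.
Simple-span end rotations at A and B under the given loads:
  at A: UDL 11.5: wL³/(24EI) = 202.1/EI
  at B: UDL 11.5: wL³/(24EI) = 202.1/EI
  at A: point load 128 at a = 5.62: Pab(L + b)/(6LEI) = 281.9/EI
  at B: point load 128 at a = 5.62: Pab(L + a)/(6LEI) = 394.3/EI
  θ_A0 = 484/EI,  θ_B0 = 596.4/EI
Flexibility coefficients: a unit moment at one end gives L/(3EI) there and L/(6EI) at the far end, so f₁₁ = f₂₂ = 2.5/EI and f₁₂ = f₂₁ = 1.25/EI.
Compatibility — zero rotation at each built-in end:
  2.5 M_A + 1.25 M_B = 484
  1.25 M_A + 2.5 M_B = 596.4
Solving the pair gives M_A = 99.11 kN·m and M_B = 189 kN·m (hogging).

M_A = 99.11 kN·m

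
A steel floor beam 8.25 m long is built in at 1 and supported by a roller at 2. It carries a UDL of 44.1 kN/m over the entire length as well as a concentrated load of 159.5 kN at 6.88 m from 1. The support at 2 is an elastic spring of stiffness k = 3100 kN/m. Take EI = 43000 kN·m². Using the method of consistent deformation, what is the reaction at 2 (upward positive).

Take the reaction at 2 as the redundant and release it; the primary structure is a cantilever fixed at 1.
Primary-structure tip deflection at 2 by superposition:
  UDL 44.1: wL⁴/(8EI) = 25537/EI
  point load 159.5 at a = 6.88: Pa²(3L − a)/(6EI) = 22486/EI
  δ_0 = 48023/EI
Flexibility coefficient — unit upward force at 2: δ_{22} = L³/(3EI) = 187.2/EI.
With EI = 43000 kN·m²: δ_0 = 1.1168 m and δ_{22} = 0.004353 m/kN.
Compatibility — the spring shortens by R_2/k under the reaction it provides: δ_0 − R_2·δ_{22} = R_2/k. With 1/k = 0.000323 m/kN, R_2 = δ_0 / (δ_{22} + 1/k) = 1.1168 / (0.004353 + 0.000323) = 238.9 kN.

R_2 = 238.9 kN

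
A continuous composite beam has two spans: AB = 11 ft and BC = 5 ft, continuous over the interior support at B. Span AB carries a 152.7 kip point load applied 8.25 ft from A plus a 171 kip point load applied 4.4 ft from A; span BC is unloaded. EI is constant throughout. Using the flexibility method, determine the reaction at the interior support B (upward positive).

Take M_B as the redundant. Released structure: two simple spans AB and BC with a hinge at B.
End slopes at the hinge B, treating each span as simply supported:
  span AB: point load 152.7 at a = 8.25: Pab(L + a)/(6LEI) = 1010/EI
  span AB: point load 171 at a = 4.4: Pab(L + a)/(6LEI) = 1159/EI
  relative rotation θ_0 = (2169 + 0)/EI = 2169/EI
A unit hogging moment at B produces rotation L₁/(3EI) + L₂/(3EI) = 5.333/EI.
Slope continuity at B: θ_0 = M_B·5.333/EI, so M_B = 2169/5.333 = 406.7 kip·ft (hogging).
Span AB, ΣM about A with M_B applied at B: R_B^{AB}·11 = 2012 + 406.7, so R_B^{AB} = 219.9 kip and R_A = 323.7 − 219.9 = 103.8 kip.
Span BC, ΣM about C: R_B^{BC}·5 = 0 + 406.7, so R_B^{BC} = 81.34 kip and R_C = 0 − 81.34 = -81.34 kip.
R_B = 219.9 + 81.34 = 301.2 kip.

R_B = 301.2 kip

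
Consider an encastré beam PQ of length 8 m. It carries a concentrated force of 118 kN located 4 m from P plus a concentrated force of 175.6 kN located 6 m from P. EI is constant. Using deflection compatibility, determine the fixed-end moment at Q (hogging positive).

Take the two fixed-end moments M_P, M_Q as redundants; the released structure is the simple span PQ.
Simple-span end rotations at P and Q under the given loads:
  at P: point load 118 at a = 4: Pab(L + b)/(6LEI) = 472/EI
  at Q: point load 118 at a = 4: Pab(L + a)/(6LEI) = 472/EI
  at P: point load 175.6 at a = 6: Pab(L + b)/(6LEI) = 439/EI
  at Q: point load 175.6 at a = 6: Pab(L + a)/(6LEI) = 614.6/EI
  θ_P0 = 911/EI,  θ_Q0 = 1087/EI
Flexibility coefficients: a unit moment at one end gives L/(3EI) there and L/(6EI) at the far end, so f₁₁ = f₂₂ = 2.667/EI and f₁₂ = f₂₁ = 1.333/EI.
Compatibility — zero rotation at each built-in end:
  2.667 M_P + 1.333 M_Q = 911
  1.333 M_P + 2.667 M_Q = 1087
Solving the pair gives M_P = 183.8 kN·m and M_Q = 315.6 kN·m (hogging).

M_Q = 315.6 kN·m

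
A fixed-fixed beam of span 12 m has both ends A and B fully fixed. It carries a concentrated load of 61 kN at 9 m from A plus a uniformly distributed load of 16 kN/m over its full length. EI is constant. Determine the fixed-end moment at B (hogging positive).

M_B = 294.9 kN·m

Release both end moments; the primary structure is a simply-supported span AB with redundants M_A and M_B.
Simple-span end rotations at A and B under the given loads:
  at A: point load 61 at a = 9: Pab(L + b)/(6LEI) = 343.1/EI
  at B: point load 61 at a = 9: Pab(L + a)/(6LEI) = 480.4/EI
  at A: UDL 16: wL³/(24EI) = 1152/EI
  at B: UDL 16: wL³/(24EI) = 1152/EI
  θ_A0 = 1495/EI,  θ_B0 = 1632/EI
Flexibility coefficients: a unit moment at one end gives L/(3EI) there and L/(6EI) at the far end, so f₁₁ = f₂₂ = 4/EI and f₁₂ = f₂₁ = 2/EI.
Compatibility — zero rotation at each built-in end:
  4 M_A + 2 M_B = 1495
  2 M_A + 4 M_B = 1632
Solving the pair gives M_A = 226.3 kN·m and M_B = 294.9 kN·m (hogging).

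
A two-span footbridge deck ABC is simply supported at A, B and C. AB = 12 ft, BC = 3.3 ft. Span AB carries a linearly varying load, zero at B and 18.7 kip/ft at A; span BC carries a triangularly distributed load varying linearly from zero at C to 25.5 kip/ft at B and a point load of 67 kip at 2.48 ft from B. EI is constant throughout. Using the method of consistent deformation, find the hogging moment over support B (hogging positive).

Take M_B as the redundant. Released structure: two simple spans AB and BC with a hinge at B.
Rotations at B on the released spans (each span's end-slope, ×1/EI):
  span AB: triangular load, peak 18.7: 7w₀L³/(360EI) = 628.3/EI
  span BC: triangular load, peak 25.5: w₀L³/(45EI) = 20.36/EI
  span BC: point load 67 at a = 2.48: Pab(L + b)/(6LEI) = 28.35/EI
  relative rotation θ_0 = (628.3 + 48.72)/EI = 677/EI
A unit hogging moment at B produces rotation L₁/(3EI) + L₂/(3EI) = 5.1/EI.
Slope continuity at B: θ_0 = M_B·5.1/EI, so M_B = 677/5.1 = 132.8 kip·ft (hogging).

M_B = 132.8 kip·ft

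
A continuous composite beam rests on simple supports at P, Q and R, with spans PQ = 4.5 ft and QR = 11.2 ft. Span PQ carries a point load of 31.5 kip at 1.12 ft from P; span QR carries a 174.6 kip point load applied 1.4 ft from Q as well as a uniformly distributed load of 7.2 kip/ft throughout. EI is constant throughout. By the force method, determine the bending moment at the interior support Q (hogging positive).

M_Q = 228.3 kip·ft

Take M_Q as the redundant. Released structure: two simple spans PQ and QR with a hinge at Q.
Rotations at Q on the released spans (each span's end-slope, ×1/EI):
  span PQ: point load 31.5 at a = 1.12: Pab(L + a)/(6LEI) = 24.82/EI
  span QR: point load 174.6 at a = 1.4: Pab(L + b)/(6LEI) = 748.6/EI
  span QR: UDL 7.2: wL³/(24EI) = 421.5/EI
  relative rotation θ_0 = (24.82 + 1170)/EI = 1195/EI
A unit hogging moment at Q produces rotation L₁/(3EI) + L₂/(3EI) = 5.233/EI.
Slope continuity at Q: θ_0 = M_Q·5.233/EI, so M_Q = 1195/5.233 = 228.3 kip·ft (hogging).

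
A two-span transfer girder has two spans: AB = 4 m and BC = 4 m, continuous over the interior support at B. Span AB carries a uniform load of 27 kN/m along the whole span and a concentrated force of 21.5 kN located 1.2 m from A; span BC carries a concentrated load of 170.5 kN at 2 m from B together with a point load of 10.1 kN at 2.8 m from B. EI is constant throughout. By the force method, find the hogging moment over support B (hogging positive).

Take M_B as the redundant. Released structure: two simple spans AB and BC with a hinge at B.
Discontinuity in slope at B on the released structure — sum the simple-span end rotations:
  span AB: UDL 27: wL³/(24EI) = 72/EI
  span AB: point load 21.5 at a = 1.2: Pab(L + a)/(6LEI) = 15.65/EI
  span BC: point load 170.5 at a = 2: Pab(L + b)/(6LEI) = 170.5/EI
  span BC: point load 10.1 at a = 2.8: Pab(L + b)/(6LEI) = 7.353/EI
  relative rotation θ_0 = (87.65 + 177.9)/EI = 265.5/EI
A unit hogging moment at B produces rotation L₁/(3EI) + L₂/(3EI) = 2.667/EI.
Slope continuity at B: θ_0 = M_B·2.667/EI, so M_B = 265.5/2.667 = 99.56 kN·m (hogging).

M_B = 99.56 kN·m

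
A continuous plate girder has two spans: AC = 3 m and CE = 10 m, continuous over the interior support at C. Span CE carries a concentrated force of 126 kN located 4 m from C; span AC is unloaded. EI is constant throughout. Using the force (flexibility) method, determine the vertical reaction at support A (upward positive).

Insert a hinge at C; M_C is the redundant, and each span becomes simply supported.
Rotations at C on the released spans (each span's end-slope, ×1/EI):
  span CE: point load 126 at a = 4: Pab(L + b)/(6LEI) = 806.4/EI
  relative rotation θ_0 = (0 + 806.4)/EI = 806.4/EI
A unit hogging moment at C produces rotation L₁/(3EI) + L₂/(3EI) = 4.333/EI.
Compatibility: M_C·(L₁+L₂)/(3EI) = θ_0, giving M_C = 186.1 kN·m (hogging).
Span AC, ΣM about A with M_C applied at C: R_C^{AC}·3 = 0 + 186.1, so R_C^{AC} = 62.03 kN and R_A = 0 − 62.03 = -62.03 kN.

R_A = -62.03 kN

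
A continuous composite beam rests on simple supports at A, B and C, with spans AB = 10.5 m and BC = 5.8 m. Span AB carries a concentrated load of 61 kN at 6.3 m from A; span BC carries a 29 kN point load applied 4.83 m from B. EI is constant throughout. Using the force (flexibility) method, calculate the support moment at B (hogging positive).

M_B = 84.08 kN·m

Take M_B as the redundant. Released structure: two simple spans AB and BC with a hinge at B.
End slopes at the hinge B, treating each span as simply supported:
  span AB: point load 61 at a = 6.3: Pab(L + a)/(6LEI) = 430.4/EI
  span BC: point load 29 at a = 4.83: Pab(L + b)/(6LEI) = 26.43/EI
  relative rotation θ_0 = (430.4 + 26.43)/EI = 456.8/EI
A unit hogging moment at B produces rotation L₁/(3EI) + L₂/(3EI) = 5.433/EI.
Compatibility: M_B·(L₁+L₂)/(3EI) = θ_0, giving M_B = 84.08 kN·m (hogging).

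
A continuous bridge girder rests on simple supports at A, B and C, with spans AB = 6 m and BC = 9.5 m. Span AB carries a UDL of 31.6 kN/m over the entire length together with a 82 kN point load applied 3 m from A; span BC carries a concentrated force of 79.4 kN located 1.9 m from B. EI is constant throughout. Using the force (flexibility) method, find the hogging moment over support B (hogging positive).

Release continuity at B by inserting a hinge; the redundant is the internal moment M_B. The primary structure is two simply-supported spans AB and BC.
Rotations at B on the released spans (each span's end-slope, ×1/EI):
  span AB: UDL 31.6: wL³/(24EI) = 284.4/EI
  span AB: point load 82 at a = 3: Pab(L + a)/(6LEI) = 184.5/EI
  span BC: point load 79.4 at a = 1.9: Pab(L + b)/(6LEI) = 344/EI
  relative rotation θ_0 = (468.9 + 344)/EI = 812.9/EI
A unit hogging moment at B produces rotation L₁/(3EI) + L₂/(3EI) = 5.167/EI.
Compatibility: M_B·(L₁+L₂)/(3EI) = θ_0, giving M_B = 157.3 kN·m (hogging).

M_B = 157.3 kN·m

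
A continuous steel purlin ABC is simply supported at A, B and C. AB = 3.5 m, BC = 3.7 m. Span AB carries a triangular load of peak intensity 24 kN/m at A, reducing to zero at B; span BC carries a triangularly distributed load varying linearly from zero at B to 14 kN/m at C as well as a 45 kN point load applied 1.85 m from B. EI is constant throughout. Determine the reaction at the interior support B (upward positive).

R_B = 61.88 kN

Take M_B as the redundant. Released structure: two simple spans AB and BC with a hinge at B.
Rotations at B on the released spans (each span's end-slope, ×1/EI):
  span AB: triangular load, peak 24: 7w₀L³/(360EI) = 20.01/EI
  span BC: triangular load, peak 14: 7w₀L³/(360EI) = 13.79/EI
  span BC: point load 45 at a = 1.85: Pab(L + b)/(6LEI) = 38.5/EI
  relative rotation θ_0 = (20.01 + 52.29)/EI = 72.3/EI
A unit hogging moment at B produces rotation L₁/(3EI) + L₂/(3EI) = 2.4/EI.
Compatibility: M_B·(L₁+L₂)/(3EI) = θ_0, giving M_B = 30.13 kN·m (hogging).
Span AB, ΣM about A with M_B applied at B: R_B^{AB}·3.5 = 49 + 30.13, so R_B^{AB} = 22.61 kN and R_A = 42 − 22.61 = 19.39 kN.
Span BC, ΣM about C: R_B^{BC}·3.7 = 115.2 + 30.13, so R_B^{BC} = 39.28 kN and R_C = 70.9 − 39.28 = 31.62 kN.
R_B = 22.61 + 39.28 = 61.88 kN.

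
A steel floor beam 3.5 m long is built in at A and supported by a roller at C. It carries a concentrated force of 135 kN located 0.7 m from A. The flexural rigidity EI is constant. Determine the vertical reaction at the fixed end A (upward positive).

R_A = 127.4 kN

Take the reaction at C as the redundant and release it; the primary structure is a cantilever fixed at A.
Deflection at C on the released cantilever, summing each load's contribution:
  point load 135 at a = 0.7: Pa²(3L − a)/(6EI) = 108/EI
Flexibility coefficient — unit upward force at C: δ_{CC} = L³/(3EI) = 14.29/EI.
The prop prevents deflection at C: R_C = δ_0/δ_{CC} = 108/14.29 = 7.56 kN.
Vertical equilibrium: R_A = ΣP − R_C = 135 − 7.56 = 127.4 kN.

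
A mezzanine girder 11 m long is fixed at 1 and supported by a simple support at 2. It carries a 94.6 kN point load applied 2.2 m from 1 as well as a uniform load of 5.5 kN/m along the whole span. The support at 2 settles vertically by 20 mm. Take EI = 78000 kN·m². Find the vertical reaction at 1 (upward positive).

Release the roller at 2. Primary structure: cantilever fixed at 1.
Deflection at 2 on the released cantilever, summing each load's contribution:
  point load 94.6 at a = 2.2: Pa²(3L − a)/(6EI) = 2350/EI
  UDL 5.5: wL⁴/(8EI) = 10066/EI
  δ_0 = 12416/EI
Tip deflection under a unit load at 2: L³/(3EI) = 443.7/EI.
With EI = 78000 kN·m²: δ_0 = 0.15918 m and δ_{22} = 0.005688 m/kN.
Compatibility — the beam at 2 must follow the support down by 0.02 m: δ_0 − R_2·δ_{22} = 0.02, so R_2 = (0.15918 − 0.02)/0.005688 = 24.47 kN.
Vertical equilibrium: R_1 = ΣP − R_2 = 155.1 − 24.47 = 130.6 kN.

R_1 = 130.6 kN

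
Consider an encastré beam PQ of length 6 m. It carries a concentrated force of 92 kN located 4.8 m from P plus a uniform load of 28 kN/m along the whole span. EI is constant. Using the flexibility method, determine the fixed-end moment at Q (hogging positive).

M_Q = 154.7 kN·m

Take the two fixed-end moments M_P, M_Q as redundants; the released structure is the simple span PQ.
Simple-span end rotations at P and Q under the given loads:
  at P: point load 92 at a = 4.8: Pab(L + b)/(6LEI) = 106/EI
  at Q: point load 92 at a = 4.8: Pab(L + a)/(6LEI) = 159/EI
  at P: UDL 28: wL³/(24EI) = 252/EI
  at Q: UDL 28: wL³/(24EI) = 252/EI
  θ_P0 = 358/EI,  θ_Q0 = 411/EI
Flexibility coefficients: a unit moment at one end gives L/(3EI) there and L/(6EI) at the far end, so f₁₁ = f₂₂ = 2/EI and f₁₂ = f₂₁ = 1/EI.
Compatibility — zero rotation at each built-in end:
  2 M_P + 1 M_Q = 358
  1 M_P + 2 M_Q = 411
Solving the pair gives M_P = 101.7 kN·m and M_Q = 154.7 kN·m (hogging).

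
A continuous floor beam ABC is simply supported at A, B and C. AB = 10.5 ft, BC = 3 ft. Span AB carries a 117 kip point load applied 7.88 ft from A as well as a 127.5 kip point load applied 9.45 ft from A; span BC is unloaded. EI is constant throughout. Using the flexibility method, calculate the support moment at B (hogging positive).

Release continuity at B by inserting a hinge; the redundant is the internal moment M_B. The primary structure is two simply-supported spans AB and BC.
Discontinuity in slope at B on the released structure — sum the simple-span end rotations:
  span AB: point load 117 at a = 7.88: Pab(L + a)/(6LEI) = 704.7/EI
  span AB: point load 127.5 at a = 9.45: Pab(L + a)/(6LEI) = 400.6/EI
  relative rotation θ_0 = (1105 + 0)/EI = 1105/EI
A unit hogging moment at B produces rotation L₁/(3EI) + L₂/(3EI) = 4.5/EI.
Compatibility: M_B·(L₁+L₂)/(3EI) = θ_0, giving M_B = 245.6 kip·ft (hogging).

M_B = 245.6 kip·ft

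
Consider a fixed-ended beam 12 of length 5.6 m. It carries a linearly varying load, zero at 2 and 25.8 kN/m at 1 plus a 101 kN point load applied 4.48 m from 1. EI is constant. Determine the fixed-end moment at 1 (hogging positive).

M_1 = 58.55 kN·m

Release both end moments; the primary structure is a simply-supported span 12 with redundants M_1 and M_2.
Simple-span end rotations at 1 and 2 under the given loads:
  at 1: triangular load, peak 25.8: w₀L³/(45EI) = 100.7/EI
  at 2: triangular load, peak 25.8: 7w₀L³/(360EI) = 88.1/EI
  at 1: point load 101 at a = 4.48: Pab(L + b)/(6LEI) = 101.4/EI
  at 2: point load 101 at a = 4.48: Pab(L + a)/(6LEI) = 152/EI
  θ_10 = 202/EI,  θ_20 = 240.1/EI
Flexibility coefficients: a unit moment at one end gives L/(3EI) there and L/(6EI) at the far end, so f₁₁ = f₂₂ = 1.867/EI and f₁₂ = f₂₁ = 0.9333/EI.
Compatibility — zero rotation at each built-in end:
  1.867 M_1 + 0.9333 M_2 = 202
  0.9333 M_1 + 1.867 M_2 = 240.1
Solving the pair gives M_1 = 58.55 kN·m and M_2 = 99.37 kN·m (hogging).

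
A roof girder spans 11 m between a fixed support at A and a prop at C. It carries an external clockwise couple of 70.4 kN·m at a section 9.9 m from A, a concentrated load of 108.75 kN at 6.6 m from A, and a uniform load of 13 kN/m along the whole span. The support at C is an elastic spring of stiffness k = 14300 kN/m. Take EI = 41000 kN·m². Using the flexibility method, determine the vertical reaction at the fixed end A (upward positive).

Release the roller at C. Primary structure: cantilever fixed at A.
Downward deflection at the released point C due to the loads:
  clockwise couple 70.4 at a = 9.9: M₀a(2L − a)/(2EI) = 4217/EI
  point load 108.75 at a = 6.6: Pa²(3L − a)/(6EI) = 20843/EI
  UDL 13: wL⁴/(8EI) = 23792/EI
  δ_0 = 48852/EI
Tip deflection under a unit load at C: L³/(3EI) = 443.7/EI.
With EI = 41000 kN·m²: δ_0 = 1.1915 m and δ_{CC} = 0.010821 m/kN.
Compatibility — the spring shortens by R_C/k under the reaction it provides: δ_0 − R_C·δ_{CC} = R_C/k. With 1/k = 0.00007 m/kN, R_C = δ_0 / (δ_{CC} + 1/k) = 1.1915 / (0.010821 + 0.00007) = 109.4 kN.
Vertical equilibrium: R_A = ΣP − R_C = 251.8 − 109.4 = 142.3 kN.

R_A = 142.3 kN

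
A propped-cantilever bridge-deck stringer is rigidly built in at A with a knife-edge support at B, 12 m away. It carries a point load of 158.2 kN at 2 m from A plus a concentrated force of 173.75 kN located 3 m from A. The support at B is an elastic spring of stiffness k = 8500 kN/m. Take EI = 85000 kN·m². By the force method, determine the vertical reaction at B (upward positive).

R_B = 20.8 kN

Remove the prop at B; the released (primary) structure is a cantilever built in at A.
Free-end deflection of the primary structure under the applied loading (downward +):
  point load 158.2 at a = 2: Pa²(3L − a)/(6EI) = 3586/EI
  point load 173.75 at a = 3: Pa²(3L − a)/(6EI) = 8601/EI
  δ_0 = 12186/EI
Flexibility coefficient — unit upward force at B: δ_{BB} = L³/(3EI) = 576/EI.
With EI = 85000 kN·m²: δ_0 = 0.14337 m and δ_{BB} = 0.006776 m/kN.
Compatibility — the spring shortens by R_B/k under the reaction it provides: δ_0 − R_B·δ_{BB} = R_B/k. With 1/k = 0.000118 m/kN, R_B = δ_0 / (δ_{BB} + 1/k) = 0.14337 / (0.006776 + 0.000118) = 20.8 kN.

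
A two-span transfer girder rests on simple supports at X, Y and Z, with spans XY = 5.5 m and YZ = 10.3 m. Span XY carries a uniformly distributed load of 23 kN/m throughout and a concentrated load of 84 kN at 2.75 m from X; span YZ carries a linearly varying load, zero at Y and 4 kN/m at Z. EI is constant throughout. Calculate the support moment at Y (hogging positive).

M_Y = 76.57 kN·m

Insert a hinge at Y; M_Y is the redundant, and each span becomes simply supported.
Discontinuity in slope at Y on the released structure — sum the simple-span end rotations:
  span XY: UDL 23: wL³/(24EI) = 159.4/EI
  span XY: point load 84 at a = 2.75: Pab(L + a)/(6LEI) = 158.8/EI
  span YZ: triangular load, peak 4: 7w₀L³/(360EI) = 84.99/EI
  relative rotation θ_0 = (318.3 + 84.99)/EI = 403.2/EI
A unit hogging moment at Y produces rotation L₁/(3EI) + L₂/(3EI) = 5.267/EI.
Slope continuity at Y: θ_0 = M_Y·5.267/EI, so M_Y = 403.2/5.267 = 76.57 kN·m (hogging).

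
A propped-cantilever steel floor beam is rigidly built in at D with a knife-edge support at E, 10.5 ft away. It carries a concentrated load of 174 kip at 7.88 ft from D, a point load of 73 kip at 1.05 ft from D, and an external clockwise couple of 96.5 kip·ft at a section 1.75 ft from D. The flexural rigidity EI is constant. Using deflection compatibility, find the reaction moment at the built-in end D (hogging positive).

M_D = 331.6 kip·ft

Take the reaction at E as the redundant and release it; the primary structure is a cantilever fixed at D.
Deflection at E on the released cantilever, summing each load's contribution:
  point load 174 at a = 7.88: Pa²(3L − a)/(6EI) = 42533/EI
  point load 73 at a = 1.05: Pa²(3L − a)/(6EI) = 408.4/EI
  clockwise couple 96.5 at a = 1.75: M₀a(2L − a)/(2EI) = 1625/EI
  δ_0 = 44567/EI
Flexibility coefficient — unit upward force at E: δ_{EE} = L³/(3EI) = 385.9/EI.
Compatibility at E: δ_0 − R_E·δ_{EE} = 0, so R_E = 44567/385.9 = 115.5 kip.
Moment equilibrium about D: M_D = Σ(load moments about D) − R_E·L = 1544 − 115.5×10.5 = 331.6 kip·ft.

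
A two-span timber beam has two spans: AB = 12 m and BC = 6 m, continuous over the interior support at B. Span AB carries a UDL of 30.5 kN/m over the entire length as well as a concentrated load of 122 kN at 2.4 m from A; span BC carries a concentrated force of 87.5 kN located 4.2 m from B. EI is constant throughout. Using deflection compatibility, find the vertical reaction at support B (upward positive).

Release continuity at B by inserting a hinge; the redundant is the internal moment M_B. The primary structure is two simply-supported spans AB and BC.
Rotations at B on the released spans (each span's end-slope, ×1/EI):
  span AB: UDL 30.5: wL³/(24EI) = 2196/EI
  span AB: point load 122 at a = 2.4: Pab(L + a)/(6LEI) = 562.2/EI
  span BC: point load 87.5 at a = 4.2: Pab(L + b)/(6LEI) = 143.3/EI
  relative rotation θ_0 = (2758 + 143.3)/EI = 2902/EI
A unit hogging moment at B produces rotation L₁/(3EI) + L₂/(3EI) = 6/EI.
Compatibility: M_B·(L₁+L₂)/(3EI) = θ_0, giving M_B = 483.6 kN·m (hogging).
Span AB, ΣM about A with M_B applied at B: R_B^{AB}·12 = 2489 + 483.6, so R_B^{AB} = 247.7 kN and R_A = 488 − 247.7 = 240.3 kN.
Span BC, ΣM about C: R_B^{BC}·6 = 157.5 + 483.6, so R_B^{BC} = 106.8 kN and R_C = 87.5 − 106.8 = -19.35 kN.
R_B = 247.7 + 106.8 = 354.5 kN.

R_B = 354.5 kN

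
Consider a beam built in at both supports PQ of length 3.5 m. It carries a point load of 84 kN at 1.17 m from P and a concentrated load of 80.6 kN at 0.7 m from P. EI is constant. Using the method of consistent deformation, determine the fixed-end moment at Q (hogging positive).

M_Q = 30.9 kN·m

Release both end moments; the primary structure is a simply-supported span PQ with redundants M_P and M_Q.
On the primary (simply-supported) span, the end slopes from the loading are:
  at P: point load 84 at a = 1.17: Pab(L + b)/(6LEI) = 63.57/EI
  at Q: point load 84 at a = 1.17: Pab(L + a)/(6LEI) = 50.92/EI
  at P: point load 80.6 at a = 0.7: Pab(L + b)/(6LEI) = 47.39/EI
  at Q: point load 80.6 at a = 0.7: Pab(L + a)/(6LEI) = 31.6/EI
  θ_P0 = 111/EI,  θ_Q0 = 82.52/EI
Flexibility coefficients: a unit moment at one end gives L/(3EI) there and L/(6EI) at the far end, so f₁₁ = f₂₂ = 1.167/EI and f₁₂ = f₂₁ = 0.5833/EI.
Compatibility — zero rotation at each built-in end:
  1.167 M_P + 0.5833 M_Q = 111
  0.5833 M_P + 1.167 M_Q = 82.52
Solving the pair gives M_P = 79.66 kN·m and M_Q = 30.9 kN·m (hogging).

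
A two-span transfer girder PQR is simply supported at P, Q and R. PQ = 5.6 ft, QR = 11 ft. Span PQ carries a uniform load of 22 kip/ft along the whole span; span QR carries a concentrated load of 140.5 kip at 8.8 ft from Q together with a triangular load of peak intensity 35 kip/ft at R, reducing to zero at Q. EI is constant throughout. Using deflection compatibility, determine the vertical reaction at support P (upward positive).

R_P = 9.616 kip

Take M_Q as the redundant. Released structure: two simple spans PQ and QR with a hinge at Q.
Discontinuity in slope at Q on the released structure — sum the simple-span end rotations:
  span PQ: UDL 22: wL³/(24EI) = 161/EI
  span QR: point load 140.5 at a = 8.8: Pab(L + b)/(6LEI) = 544/EI
  span QR: triangular load, peak 35: 7w₀L³/(360EI) = 905.8/EI
  relative rotation θ_0 = (161 + 1450)/EI = 1611/EI
A unit hogging moment at Q produces rotation L₁/(3EI) + L₂/(3EI) = 5.533/EI.
Slope continuity at Q: θ_0 = M_Q·5.533/EI, so M_Q = 1611/5.533 = 291.1 kip·ft (hogging).
Span PQ, ΣM about P with M_Q applied at Q: R_Q^{PQ}·5.6 = 345 + 291.1, so R_Q^{PQ} = 113.6 kip and R_P = 123.2 − 113.6 = 9.616 kip.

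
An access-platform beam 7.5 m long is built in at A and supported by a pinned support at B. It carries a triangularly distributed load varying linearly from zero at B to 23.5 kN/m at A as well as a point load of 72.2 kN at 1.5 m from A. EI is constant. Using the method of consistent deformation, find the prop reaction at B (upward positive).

Choose R_B as the redundant. The primary structure is the cantilever fixed at A.
Free-end deflection of the primary structure under the applied loading (downward +):
  triangular load, peak 23.5 at the fixed end: w₀L⁴/(30EI) = 2479/EI
  point load 72.2 at a = 1.5: Pa²(3L − a)/(6EI) = 568.6/EI
  δ_0 = 3047/EI
Tip deflection under a unit load at B: L³/(3EI) = 140.6/EI.
The prop prevents deflection at B: R_B = δ_0/δ_{BB} = 3047/140.6 = 21.67 kN.

R_B = 21.67 kN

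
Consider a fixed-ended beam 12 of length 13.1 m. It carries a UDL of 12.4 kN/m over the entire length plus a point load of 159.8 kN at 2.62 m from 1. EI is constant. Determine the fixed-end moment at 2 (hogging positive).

Release both end moments; the primary structure is a simply-supported span 12 with redundants M_1 and M_2.
End rotations of the released simple span under the applied load (×1/EI):
  at 1: UDL 12.4: wL³/(24EI) = 1162/EI
  at 2: UDL 12.4: wL³/(24EI) = 1162/EI
  at 1: point load 159.8 at a = 2.62: Pab(L + b)/(6LEI) = 1316/EI
  at 2: point load 159.8 at a = 2.62: Pab(L + a)/(6LEI) = 877.5/EI
  θ_10 = 2478/EI,  θ_20 = 2039/EI
Flexibility coefficients: a unit moment at one end gives L/(3EI) there and L/(6EI) at the far end, so f₁₁ = f₂₂ = 4.367/EI and f₁₂ = f₂₁ = 2.183/EI.
Compatibility — zero rotation at each built-in end:
  4.367 M_1 + 2.183 M_2 = 2478
  2.183 M_1 + 4.367 M_2 = 2039
Solving the pair gives M_1 = 445.3 kN·m and M_2 = 244.3 kN·m (hogging).

M_2 = 244.3 kN·m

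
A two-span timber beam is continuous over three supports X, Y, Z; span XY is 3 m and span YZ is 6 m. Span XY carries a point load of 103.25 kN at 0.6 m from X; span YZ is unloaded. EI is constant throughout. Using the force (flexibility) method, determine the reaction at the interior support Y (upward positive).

R_Y = 25.61 kN

Take M_Y as the redundant. Released structure: two simple spans XY and YZ with a hinge at Y.
Rotations at Y on the released spans (each span's end-slope, ×1/EI):
  span XY: point load 103.25 at a = 0.6: Pab(L + a)/(6LEI) = 29.74/EI
  relative rotation θ_0 = (29.74 + 0)/EI = 29.74/EI
A unit hogging moment at Y produces rotation L₁/(3EI) + L₂/(3EI) = 3/EI.
Slope continuity at Y: θ_0 = M_Y·3/EI, so M_Y = 29.74/3 = 9.912 kN·m (hogging).
Span XY, ΣM about X with M_Y applied at Y: R_Y^{XY}·3 = 61.95 + 9.912, so R_Y^{XY} = 23.95 kN and R_X = 103.2 − 23.95 = 79.3 kN.
Span YZ, ΣM about Z: R_Y^{YZ}·6 = 0 + 9.912, so R_Y^{YZ} = 1.652 kN and R_Z = 0 − 1.652 = -1.652 kN.
R_Y = 23.95 + 1.652 = 25.61 kN.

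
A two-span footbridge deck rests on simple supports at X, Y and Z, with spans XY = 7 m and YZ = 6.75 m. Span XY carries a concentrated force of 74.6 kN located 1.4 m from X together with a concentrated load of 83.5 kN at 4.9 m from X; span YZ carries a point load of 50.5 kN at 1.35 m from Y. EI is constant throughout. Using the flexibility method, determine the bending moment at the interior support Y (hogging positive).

M_Y = 102.7 kN·m

Release continuity at Y by inserting a hinge; the redundant is the internal moment M_Y. The primary structure is two simply-supported spans XY and YZ.
Discontinuity in slope at Y on the released structure — sum the simple-span end rotations:
  span XY: point load 74.6 at a = 1.4: Pab(L + a)/(6LEI) = 117/EI
  span XY: point load 83.5 at a = 4.9: Pab(L + a)/(6LEI) = 243.4/EI
  span YZ: point load 50.5 at a = 1.35: Pab(L + b)/(6LEI) = 110.4/EI
  relative rotation θ_0 = (360.4 + 110.4)/EI = 470.9/EI
A unit hogging moment at Y produces rotation L₁/(3EI) + L₂/(3EI) = 4.583/EI.
Compatibility: M_Y·(L₁+L₂)/(3EI) = θ_0, giving M_Y = 102.7 kN·m (hogging).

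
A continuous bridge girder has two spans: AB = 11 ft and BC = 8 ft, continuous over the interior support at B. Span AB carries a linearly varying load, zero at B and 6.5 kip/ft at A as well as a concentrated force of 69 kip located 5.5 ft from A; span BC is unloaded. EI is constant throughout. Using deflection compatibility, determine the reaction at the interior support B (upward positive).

Take M_B as the redundant. Released structure: two simple spans AB and BC with a hinge at B.
Rotations at B on the released spans (each span's end-slope, ×1/EI):
  span AB: triangular load, peak 6.5: 7w₀L³/(360EI) = 168.2/EI
  span AB: point load 69 at a = 5.5: Pab(L + a)/(6LEI) = 521.8/EI
  relative rotation θ_0 = (690 + 0)/EI = 690/EI
A unit hogging moment at B produces rotation L₁/(3EI) + L₂/(3EI) = 6.333/EI.
Compatibility: M_B·(L₁+L₂)/(3EI) = θ_0, giving M_B = 109 kip·ft (hogging).
Span AB, ΣM about A with M_B applied at B: R_B^{AB}·11 = 510.6 + 109, so R_B^{AB} = 56.32 kip and R_A = 104.8 − 56.32 = 48.43 kip.
Span BC, ΣM about C: R_B^{BC}·8 = 0 + 109, so R_B^{BC} = 13.62 kip and R_C = 0 − 13.62 = -13.62 kip.
R_B = 56.32 + 13.62 = 69.94 kip.

R_B = 69.94 kip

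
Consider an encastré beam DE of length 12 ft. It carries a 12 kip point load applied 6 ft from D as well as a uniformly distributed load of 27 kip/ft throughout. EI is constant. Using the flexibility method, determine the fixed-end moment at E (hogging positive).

Release both end moments; the primary structure is a simply-supported span DE with redundants M_D and M_E.
On the primary (simply-supported) span, the end slopes from the loading are:
  at D: point load 12 at a = 6: Pab(L + b)/(6LEI) = 108/EI
  at E: point load 12 at a = 6: Pab(L + a)/(6LEI) = 108/EI
  at D: UDL 27: wL³/(24EI) = 1944/EI
  at E: UDL 27: wL³/(24EI) = 1944/EI
  θ_D0 = 2052/EI,  θ_E0 = 2052/EI
Flexibility coefficients: a unit moment at one end gives L/(3EI) there and L/(6EI) at the far end, so f₁₁ = f₂₂ = 4/EI and f₁₂ = f₂₁ = 2/EI.
Compatibility — zero rotation at each built-in end:
  4 M_D + 2 M_E = 2052
  2 M_D + 4 M_E = 2052
Solving the pair gives M_D = 342 kip·ft and M_E = 342 kip·ft (hogging).

M_E = 342 kip·ft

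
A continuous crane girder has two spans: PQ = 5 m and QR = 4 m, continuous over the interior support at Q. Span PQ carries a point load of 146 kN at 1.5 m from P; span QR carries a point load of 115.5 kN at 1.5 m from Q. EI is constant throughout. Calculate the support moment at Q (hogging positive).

Insert a hinge at Q; M_Q is the redundant, and each span becomes simply supported.
Discontinuity in slope at Q on the released structure — sum the simple-span end rotations:
  span PQ: point load 146 at a = 1.5: Pab(L + a)/(6LEI) = 166.1/EI
  span QR: point load 115.5 at a = 1.5: Pab(L + b)/(6LEI) = 117.3/EI
  relative rotation θ_0 = (166.1 + 117.3)/EI = 283.4/EI
A unit hogging moment at Q produces rotation L₁/(3EI) + L₂/(3EI) = 3/EI.
Compatibility: M_Q·(L₁+L₂)/(3EI) = θ_0, giving M_Q = 94.46 kN·m (hogging).

M_Q = 94.46 kN·m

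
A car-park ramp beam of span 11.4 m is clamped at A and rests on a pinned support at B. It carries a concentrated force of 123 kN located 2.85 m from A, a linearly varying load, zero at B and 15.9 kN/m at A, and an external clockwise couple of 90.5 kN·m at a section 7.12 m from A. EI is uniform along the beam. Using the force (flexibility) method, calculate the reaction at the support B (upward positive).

R_B = 38.93 kN

Take the reaction at B as the redundant and release it; the primary structure is a cantilever fixed at A.
Free-end deflection of the primary structure under the applied loading (downward +):
  point load 123 at a = 2.85: Pa²(3L − a)/(6EI) = 5220/EI
  triangular load, peak 15.9 at the fixed end: w₀L⁴/(30EI) = 8951/EI
  clockwise couple 90.5 at a = 7.12: M₀a(2L − a)/(2EI) = 5052/EI
  δ_0 = 19223/EI
Tip deflection under a unit load at B: L³/(3EI) = 493.8/EI.
The prop prevents deflection at B: R_B = δ_0/δ_{BB} = 19223/493.8 = 38.93 kN.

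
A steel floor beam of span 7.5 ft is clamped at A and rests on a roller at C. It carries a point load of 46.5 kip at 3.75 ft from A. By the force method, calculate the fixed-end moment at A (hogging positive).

M_A = 65.39 kip·ft

Take the reaction at C as the redundant and release it; the primary structure is a cantilever fixed at A.
Downward deflection at the released point C due to the loads:
  point load 46.5 at a = 3.75: Pa²(3L − a)/(6EI) = 2043/EI
Tip deflection under a unit load at C: L³/(3EI) = 140.6/EI.
The prop prevents deflection at C: R_C = δ_0/δ_{CC} = 2043/140.6 = 14.53 kip.
Moment equilibrium about A: M_A = Σ(load moments about A) − R_C·L = 174.4 − 14.53×7.5 = 65.39 kip·ft.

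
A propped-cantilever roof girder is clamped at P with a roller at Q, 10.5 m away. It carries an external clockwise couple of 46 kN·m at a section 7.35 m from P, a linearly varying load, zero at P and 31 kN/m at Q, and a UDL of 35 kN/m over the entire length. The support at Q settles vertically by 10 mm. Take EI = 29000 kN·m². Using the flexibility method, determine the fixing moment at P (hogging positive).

Release the roller at Q. Primary structure: cantilever fixed at P.
Deflection at Q on the released cantilever, summing each load's contribution:
  clockwise couple 46 at a = 7.35: M₀a(2L − a)/(2EI) = 2308/EI
  triangular load, peak 31 at the free end: 11w₀L⁴/(120EI) = 34541/EI
  UDL 35: wL⁴/(8EI) = 53178/EI
  δ_0 = 90027/EI
Flexibility coefficient — unit upward force at Q: δ_{QQ} = L³/(3EI) = 385.9/EI.
With EI = 29000 kN·m²: δ_0 = 3.1044 m and δ_{QQ} = 0.013306 m/kN.
Compatibility — the beam at Q must follow the support down by 0.01 m: δ_0 − R_Q·δ_{QQ} = 0.01, so R_Q = (3.1044 − 0.01)/0.013306 = 232.6 kN.
Moment equilibrium about P: M_P = Σ(load moments about P) − R_Q·L = 3115 − 232.6×10.5 = 672.8 kN·m.

M_P = 672.8 kN·m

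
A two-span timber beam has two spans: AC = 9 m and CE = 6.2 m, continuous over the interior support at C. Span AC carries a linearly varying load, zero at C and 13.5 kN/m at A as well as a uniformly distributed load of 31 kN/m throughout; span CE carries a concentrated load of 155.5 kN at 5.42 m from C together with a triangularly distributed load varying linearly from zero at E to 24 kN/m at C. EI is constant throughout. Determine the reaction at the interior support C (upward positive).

Take M_C as the redundant. Released structure: two simple spans AC and CE with a hinge at C.
Rotations at C on the released spans (each span's end-slope, ×1/EI):
  span AC: triangular load, peak 13.5: 7w₀L³/(360EI) = 191.4/EI
  span AC: UDL 31: wL³/(24EI) = 941.6/EI
  span CE: point load 155.5 at a = 5.42: Pab(L + b)/(6LEI) = 123.3/EI
  span CE: triangular load, peak 24: w₀L³/(45EI) = 127.1/EI
  relative rotation θ_0 = (1133 + 250.5)/EI = 1383/EI
A unit hogging moment at C produces rotation L₁/(3EI) + L₂/(3EI) = 5.067/EI.
Slope continuity at C: θ_0 = M_C·5.067/EI, so M_C = 1383/5.067 = 273 kN·m (hogging).
Span AC, ΣM about A with M_C applied at C: R_C^{AC}·9 = 1438 + 273, so R_C^{AC} = 190.1 kN and R_A = 339.8 − 190.1 = 149.7 kN.
Span CE, ΣM about E: R_C^{CE}·6.2 = 428.8 + 273, so R_C^{CE} = 113.2 kN and R_E = 229.9 − 113.2 = 116.7 kN.
R_C = 190.1 + 113.2 = 303.3 kN.

R_C = 303.3 kN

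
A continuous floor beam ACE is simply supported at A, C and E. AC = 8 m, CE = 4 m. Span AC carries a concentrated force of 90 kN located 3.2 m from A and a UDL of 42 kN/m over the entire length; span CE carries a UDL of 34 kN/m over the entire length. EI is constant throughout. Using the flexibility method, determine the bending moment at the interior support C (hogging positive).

M_C = 327.3 kN·m

Insert a hinge at C; M_C is the redundant, and each span becomes simply supported.
Discontinuity in slope at C on the released structure — sum the simple-span end rotations:
  span AC: point load 90 at a = 3.2: Pab(L + a)/(6LEI) = 322.6/EI
  span AC: UDL 42: wL³/(24EI) = 896/EI
  span CE: UDL 34: wL³/(24EI) = 90.67/EI
  relative rotation θ_0 = (1219 + 90.67)/EI = 1309/EI
A unit hogging moment at C produces rotation L₁/(3EI) + L₂/(3EI) = 4/EI.
Compatibility: M_C·(L₁+L₂)/(3EI) = θ_0, giving M_C = 327.3 kN·m (hogging).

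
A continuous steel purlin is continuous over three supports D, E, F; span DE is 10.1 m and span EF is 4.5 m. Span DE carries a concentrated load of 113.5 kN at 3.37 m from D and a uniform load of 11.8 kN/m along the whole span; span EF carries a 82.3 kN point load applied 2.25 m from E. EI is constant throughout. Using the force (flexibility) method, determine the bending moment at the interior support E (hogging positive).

M_E = 243.1 kN·m

Insert a hinge at E; M_E is the redundant, and each span becomes simply supported.
Rotations at E on the released spans (each span's end-slope, ×1/EI):
  span DE: point load 113.5 at a = 3.37: Pab(L + a)/(6LEI) = 572.2/EI
  span DE: UDL 11.8: wL³/(24EI) = 506.6/EI
  span EF: point load 82.3 at a = 2.25: Pab(L + b)/(6LEI) = 104.2/EI
  relative rotation θ_0 = (1079 + 104.2)/EI = 1183/EI
A unit hogging moment at E produces rotation L₁/(3EI) + L₂/(3EI) = 4.867/EI.
Compatibility: M_E·(L₁+L₂)/(3EI) = θ_0, giving M_E = 243.1 kN·m (hogging).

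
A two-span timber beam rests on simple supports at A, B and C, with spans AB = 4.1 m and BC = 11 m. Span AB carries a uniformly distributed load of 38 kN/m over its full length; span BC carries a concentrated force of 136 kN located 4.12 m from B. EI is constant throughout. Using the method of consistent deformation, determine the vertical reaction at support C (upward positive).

Release continuity at B by inserting a hinge; the redundant is the internal moment M_B. The primary structure is two simply-supported spans AB and BC.
End slopes at the hinge B, treating each span as simply supported:
  span AB: UDL 38: wL³/(24EI) = 109.1/EI
  span BC: point load 136 at a = 4.12: Pab(L + b)/(6LEI) = 1044/EI
  relative rotation θ_0 = (109.1 + 1044)/EI = 1153/EI
A unit hogging moment at B produces rotation L₁/(3EI) + L₂/(3EI) = 5.033/EI.
Compatibility: M_B·(L₁+L₂)/(3EI) = θ_0, giving M_B = 229.2 kN·m (hogging).
Span BC, ΣM about C: R_B^{BC}·11 = 935.7 + 229.2, so R_B^{BC} = 105.9 kN and R_C = 136 − 105.9 = 30.1 kN.

R_C = 30.1 kN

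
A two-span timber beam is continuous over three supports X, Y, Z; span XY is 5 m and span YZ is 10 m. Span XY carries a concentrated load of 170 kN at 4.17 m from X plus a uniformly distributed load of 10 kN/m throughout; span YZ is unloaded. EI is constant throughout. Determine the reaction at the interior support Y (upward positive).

Take M_Y as the redundant. Released structure: two simple spans XY and YZ with a hinge at Y.
End slopes at the hinge Y, treating each span as simply supported:
  span XY: point load 170 at a = 4.17: Pab(L + a)/(6LEI) = 179.9/EI
  span XY: UDL 10: wL³/(24EI) = 52.08/EI
  relative rotation θ_0 = (231.9 + 0)/EI = 231.9/EI
A unit hogging moment at Y produces rotation L₁/(3EI) + L₂/(3EI) = 5/EI.
Slope continuity at Y: θ_0 = M_Y·5/EI, so M_Y = 231.9/5 = 46.39 kN·m (hogging).
Span XY, ΣM about X with M_Y applied at Y: R_Y^{XY}·5 = 833.9 + 46.39, so R_Y^{XY} = 176.1 kN and R_X = 220 − 176.1 = 43.94 kN.
Span YZ, ΣM about Z: R_Y^{YZ}·10 = 0 + 46.39, so R_Y^{YZ} = 4.639 kN and R_Z = 0 − 4.639 = -4.639 kN.
R_Y = 176.1 + 4.639 = 180.7 kN.

R_Y = 180.7 kN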